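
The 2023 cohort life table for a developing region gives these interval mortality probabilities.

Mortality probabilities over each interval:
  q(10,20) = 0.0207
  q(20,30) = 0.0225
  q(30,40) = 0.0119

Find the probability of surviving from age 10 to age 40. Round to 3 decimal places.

0.946

The overall survival probability is (1 − 0.0207) × (1 − 0.0225) × (1 − 0.0119).
= 0.9793 × 0.9775 × 0.9881 = 0.945874.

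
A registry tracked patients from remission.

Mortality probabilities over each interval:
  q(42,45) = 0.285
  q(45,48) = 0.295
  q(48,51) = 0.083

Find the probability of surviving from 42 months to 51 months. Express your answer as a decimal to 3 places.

Survival from 42 to 51 is the product of surviving each interval: (1 − 0.285) × (1 − 0.295) × (1 − 0.083).
= 0.715 × 0.705 × 0.917 = 0.462237.

0.462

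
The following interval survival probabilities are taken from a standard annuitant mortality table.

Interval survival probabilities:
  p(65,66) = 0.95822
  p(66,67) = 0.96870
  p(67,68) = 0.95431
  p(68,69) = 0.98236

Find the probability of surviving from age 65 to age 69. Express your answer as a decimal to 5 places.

Survival from 65 to 69 is the product of surviving each interval: 0.95822 × 0.96870 × 0.95431 × 0.98236.
= 0.870191.

0.87019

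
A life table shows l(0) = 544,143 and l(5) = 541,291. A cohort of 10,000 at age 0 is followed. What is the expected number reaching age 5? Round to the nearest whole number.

The relevant probability is 541,291/544,143 = 0.994759.
Expected number = 10,000 × 0.994759 = 9948.

9948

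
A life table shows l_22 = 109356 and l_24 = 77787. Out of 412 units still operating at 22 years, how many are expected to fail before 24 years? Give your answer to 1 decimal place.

118.9

The relevant probability is 1 − 77787/109356 = 0.288681.
Expected number = 412 × 0.288681 = 118.9.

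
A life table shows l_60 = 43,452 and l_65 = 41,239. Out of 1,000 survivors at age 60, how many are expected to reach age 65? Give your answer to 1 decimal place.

The relevant probability is 41,239/43,452 = 0.949070.
Expected number = 1,000 × 0.949070 = 949.1.

949.1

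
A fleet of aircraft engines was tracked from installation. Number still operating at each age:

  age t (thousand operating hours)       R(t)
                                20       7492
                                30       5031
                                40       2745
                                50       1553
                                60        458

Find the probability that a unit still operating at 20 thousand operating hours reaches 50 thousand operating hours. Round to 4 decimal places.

The conditional survival probability is R(50)/R(20) = 1553/7492 = 0.207288.

0.2073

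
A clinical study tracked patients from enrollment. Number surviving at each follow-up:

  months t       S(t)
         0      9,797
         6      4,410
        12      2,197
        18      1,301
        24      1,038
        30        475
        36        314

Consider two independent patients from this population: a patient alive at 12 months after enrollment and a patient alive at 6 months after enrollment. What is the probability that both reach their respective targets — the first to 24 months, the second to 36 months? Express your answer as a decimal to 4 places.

p₁ = S(24)/S(12) = 1,038/2,197 = 0.472462; p₂ = S(36)/S(6) = 314/4,410 = 0.071202.
P(both) = p₁ × p₂ = 0.472462 × 0.071202 = 0.033640.

0.0336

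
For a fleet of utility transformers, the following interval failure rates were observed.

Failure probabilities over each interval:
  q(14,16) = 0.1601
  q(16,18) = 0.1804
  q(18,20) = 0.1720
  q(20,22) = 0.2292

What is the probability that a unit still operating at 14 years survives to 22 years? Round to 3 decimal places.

The overall survival probability is (1 − 0.1601) × (1 − 0.1804) × (1 − 0.1720) × (1 − 0.2292).
= 0.8399 × 0.8196 × 0.8280 × 0.7708 = 0.439341.

0.439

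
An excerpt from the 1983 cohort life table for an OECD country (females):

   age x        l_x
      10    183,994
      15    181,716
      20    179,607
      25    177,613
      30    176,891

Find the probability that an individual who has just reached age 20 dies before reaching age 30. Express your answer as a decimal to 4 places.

0.0151

P(die before 30 | alive at 20) = 1 − l_30/l_20 = 1 − 176,891/179,607 = (2,716)/179,607 = 0.015122.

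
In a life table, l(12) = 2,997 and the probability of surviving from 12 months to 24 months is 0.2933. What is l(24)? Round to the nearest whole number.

l(24) = l(12) × p = 2,997 × 0.2933 = 879.

879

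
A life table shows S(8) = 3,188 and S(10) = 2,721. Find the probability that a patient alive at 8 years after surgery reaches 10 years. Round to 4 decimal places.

0.8535

The conditional survival probability is S(10)/S(8) = 2,721/3,188 = 0.853513.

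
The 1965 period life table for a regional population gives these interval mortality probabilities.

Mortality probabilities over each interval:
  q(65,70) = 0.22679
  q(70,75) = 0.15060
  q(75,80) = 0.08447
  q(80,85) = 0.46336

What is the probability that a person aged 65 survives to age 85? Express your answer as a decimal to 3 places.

Survival from 65 to 85 is the product of surviving each interval: (1 − 0.22679) × (1 − 0.15060) × (1 − 0.08447) × (1 − 0.46336).
= 0.77321 × 0.84940 × 0.91553 × 0.53664 = 0.322675.

0.323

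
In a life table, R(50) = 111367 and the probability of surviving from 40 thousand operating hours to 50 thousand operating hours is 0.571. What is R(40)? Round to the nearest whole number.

195039

R(40) = R(50) / p = 111367 / 0.571 = 195039.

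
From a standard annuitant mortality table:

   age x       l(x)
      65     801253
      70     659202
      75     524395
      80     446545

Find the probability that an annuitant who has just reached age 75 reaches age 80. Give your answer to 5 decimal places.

The conditional survival probability is l(80)/l(75) = 446545/524395 = 0.851543.

0.85154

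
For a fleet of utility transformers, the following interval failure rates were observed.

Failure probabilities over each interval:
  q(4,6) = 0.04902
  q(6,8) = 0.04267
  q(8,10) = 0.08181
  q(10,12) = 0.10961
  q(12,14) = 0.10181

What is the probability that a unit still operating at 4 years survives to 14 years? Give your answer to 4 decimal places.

The overall survival probability is (1 − 0.04902) × (1 − 0.04267) × (1 − 0.08181) × (1 − 0.10961) × (1 − 0.10181).
= 0.95098 × 0.95733 × 0.91819 × 0.89039 × 0.89819 = 0.668520.

0.6685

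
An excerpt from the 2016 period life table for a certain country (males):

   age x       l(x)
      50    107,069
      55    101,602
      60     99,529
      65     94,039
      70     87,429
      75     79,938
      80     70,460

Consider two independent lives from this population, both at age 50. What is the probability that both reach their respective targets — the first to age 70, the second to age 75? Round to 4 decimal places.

0.6097

p₁ = l(70)/l(50) = 87,429/107,069 = 0.816567; p₂ = l(75)/l(50) = 79,938/107,069 = 0.746603.
P(both) = p₁ × p₂ = 0.816567 × 0.746603 = 0.609651.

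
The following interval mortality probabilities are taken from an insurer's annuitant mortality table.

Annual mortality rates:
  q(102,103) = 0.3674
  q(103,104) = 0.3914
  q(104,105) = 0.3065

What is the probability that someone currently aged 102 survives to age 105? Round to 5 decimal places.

0.26700

The overall survival probability is (1 − 0.3674) × (1 − 0.3914) × (1 − 0.3065).
= 0.6326 × 0.6086 × 0.6935 = 0.266998.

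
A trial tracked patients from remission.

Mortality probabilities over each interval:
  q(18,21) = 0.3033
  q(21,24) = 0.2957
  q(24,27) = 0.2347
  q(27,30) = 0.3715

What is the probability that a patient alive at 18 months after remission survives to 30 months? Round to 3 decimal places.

0.236

P(survive 18→30) = (1 − 0.3033) × (1 − 0.2957) × (1 − 0.2347) × (1 − 0.3715).
= 0.6967 × 0.7043 × 0.7653 × 0.6285 = 0.236015.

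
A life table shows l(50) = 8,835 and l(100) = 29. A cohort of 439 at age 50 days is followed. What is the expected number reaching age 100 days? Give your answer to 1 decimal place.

The relevant probability is 29/8,835 = 0.003282.
Expected number = 439 × 0.003282 = 1.4.

1.4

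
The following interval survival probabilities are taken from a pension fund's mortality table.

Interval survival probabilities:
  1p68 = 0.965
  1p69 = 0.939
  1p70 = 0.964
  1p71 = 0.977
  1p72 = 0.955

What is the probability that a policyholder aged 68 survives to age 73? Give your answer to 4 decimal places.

0.8150

Survival from 68 to 73 is the product of surviving each interval: 0.965 × 0.939 × 0.964 × 0.977 × 0.955.
= 0.815019.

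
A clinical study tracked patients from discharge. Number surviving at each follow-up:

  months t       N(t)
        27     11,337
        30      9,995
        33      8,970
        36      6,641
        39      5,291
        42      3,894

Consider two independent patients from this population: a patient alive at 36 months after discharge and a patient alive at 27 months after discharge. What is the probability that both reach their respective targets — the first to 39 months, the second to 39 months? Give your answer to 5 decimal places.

0.37183

p₁ = N(39)/N(36) = 5,291/6,641 = 0.796717; p₂ = N(39)/N(27) = 5,291/11,337 = 0.466702.
P(both) = p₁ × p₂ = 0.796717 × 0.466702 = 0.371829.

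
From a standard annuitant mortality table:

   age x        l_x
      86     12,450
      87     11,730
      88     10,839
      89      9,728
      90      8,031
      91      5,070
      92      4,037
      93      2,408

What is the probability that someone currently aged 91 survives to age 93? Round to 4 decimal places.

We want 2p91 = l_93/l_91.
The conditional survival probability is l_93/l_91 = 2,408/5,070 = 0.474951.

0.4750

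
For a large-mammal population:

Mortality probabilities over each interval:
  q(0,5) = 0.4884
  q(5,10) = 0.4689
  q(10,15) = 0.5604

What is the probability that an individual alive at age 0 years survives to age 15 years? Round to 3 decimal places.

Chaining the interval survival probabilities: (1 − 0.4884) × (1 − 0.4689) × (1 − 0.5604).
= 0.5116 × 0.5311 × 0.4396 = 0.119444.

0.119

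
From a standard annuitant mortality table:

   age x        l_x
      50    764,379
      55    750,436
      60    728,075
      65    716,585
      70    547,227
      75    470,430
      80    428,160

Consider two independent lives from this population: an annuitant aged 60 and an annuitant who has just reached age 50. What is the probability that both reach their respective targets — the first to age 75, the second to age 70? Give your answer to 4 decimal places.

0.4626

p₁ = l_75/l_60 = 470,430/728,075 = 0.646128; p₂ = l_70/l_50 = 547,227/764,379 = 0.715911.
P(both) = p₁ × p₂ = 0.646128 × 0.715911 = 0.462570.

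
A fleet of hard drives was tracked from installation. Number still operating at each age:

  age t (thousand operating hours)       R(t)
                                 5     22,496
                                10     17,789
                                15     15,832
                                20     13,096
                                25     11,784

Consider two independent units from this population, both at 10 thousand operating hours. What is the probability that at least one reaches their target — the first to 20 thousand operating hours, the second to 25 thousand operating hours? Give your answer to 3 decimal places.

0.911

p₁ = R(20)/R(10) = 13,096/17,789 = 0.736185; p₂ = R(25)/R(10) = 11,784/17,789 = 0.662432.
P(at least one) = 1 − (1−p₁)(1−p₂) = 1 − 0.263815 × 0.337568 = 0.910944.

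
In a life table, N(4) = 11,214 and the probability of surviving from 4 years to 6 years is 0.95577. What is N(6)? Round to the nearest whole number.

10718

N(6) = N(4) × p = 11,214 × 0.95577 = 10718.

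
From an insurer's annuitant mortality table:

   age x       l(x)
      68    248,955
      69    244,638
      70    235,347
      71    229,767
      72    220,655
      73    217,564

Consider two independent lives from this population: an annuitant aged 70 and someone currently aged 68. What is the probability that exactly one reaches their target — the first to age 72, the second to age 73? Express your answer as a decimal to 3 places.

0.173

p₁ = l(72)/l(70) = 220,655/235,347 = 0.937573; p₂ = l(73)/l(68) = 217,564/248,955 = 0.873909.
P(exactly one) = p₁(1−p₂) + (1−p₁)p₂ = 0.118220 + 0.054556 = 0.172775.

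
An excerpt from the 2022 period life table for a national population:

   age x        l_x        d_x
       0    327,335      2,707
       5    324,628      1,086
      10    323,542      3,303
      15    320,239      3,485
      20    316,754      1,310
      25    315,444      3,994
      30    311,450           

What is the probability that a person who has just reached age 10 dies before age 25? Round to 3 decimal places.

P(die before 25 | alive at 10) = 1 − l_25/l_10 = 1 − 315,444/323,542 = (8,098)/323,542 = 0.025029.

0.025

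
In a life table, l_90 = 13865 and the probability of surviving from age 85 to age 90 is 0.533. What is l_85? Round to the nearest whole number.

26013

l_85 = l_90 / p = 13865 / 0.533 = 26013.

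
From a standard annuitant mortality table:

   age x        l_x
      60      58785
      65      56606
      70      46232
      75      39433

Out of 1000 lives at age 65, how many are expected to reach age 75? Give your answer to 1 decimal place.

696.6

The relevant probability is 39433/56606 = 0.696622.
Expected number = 1000 × 0.696622 = 696.6.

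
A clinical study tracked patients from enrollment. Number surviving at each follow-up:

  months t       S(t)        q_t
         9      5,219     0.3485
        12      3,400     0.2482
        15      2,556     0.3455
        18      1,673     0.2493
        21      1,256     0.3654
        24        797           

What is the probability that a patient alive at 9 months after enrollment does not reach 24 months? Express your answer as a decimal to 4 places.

0.8473

P(die before 24 | alive at 9) = 1 − S(24)/S(9) = 1 − 797/5,219 = (4,422)/5,219 = 0.847289.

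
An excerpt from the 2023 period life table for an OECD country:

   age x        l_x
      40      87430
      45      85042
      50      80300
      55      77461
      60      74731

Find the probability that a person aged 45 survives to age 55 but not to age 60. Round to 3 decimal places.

We want 10|5q45 = (l_55 − l_60)/l_45.
This is the probability of reaching 55 but not 60, conditional on being alive at 45: (l_55 − l_60) / l_45.
= (77461 − 74731) / 85042 = 2730 / 85042 = 0.032102.

0.032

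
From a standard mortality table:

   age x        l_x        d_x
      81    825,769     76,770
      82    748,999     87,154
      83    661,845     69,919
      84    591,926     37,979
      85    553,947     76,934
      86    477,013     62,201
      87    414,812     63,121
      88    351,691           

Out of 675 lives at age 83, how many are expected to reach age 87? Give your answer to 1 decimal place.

The relevant probability is 414,812/661,845 = 0.626751.
Expected number = 675 × 0.626751 = 423.1.

423.1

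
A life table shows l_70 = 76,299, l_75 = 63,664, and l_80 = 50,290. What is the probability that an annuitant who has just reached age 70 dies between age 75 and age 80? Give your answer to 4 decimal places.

We want 5|5q70 = (l_75 − l_80)/l_70.
This is the probability of reaching 75 but not 80, conditional on being alive at 70: (l_75 − l_80) / l_70.
= (63,664 − 50,290) / 76,299 = 13,374 / 76,299 = 0.175284.

0.1753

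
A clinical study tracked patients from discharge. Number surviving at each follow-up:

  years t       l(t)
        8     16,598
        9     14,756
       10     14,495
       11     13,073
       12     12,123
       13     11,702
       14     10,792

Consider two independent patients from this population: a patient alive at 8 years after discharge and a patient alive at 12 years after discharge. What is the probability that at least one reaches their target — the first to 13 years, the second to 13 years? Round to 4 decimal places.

p₁ = l(13)/l(8) = 11,702/16,598 = 0.705025; p₂ = l(13)/l(12) = 11,702/12,123 = 0.965273.
P(at least one) = 1 − (1−p₁)(1−p₂) = 1 − 0.294975 × 0.034727 = 0.989756.

0.9898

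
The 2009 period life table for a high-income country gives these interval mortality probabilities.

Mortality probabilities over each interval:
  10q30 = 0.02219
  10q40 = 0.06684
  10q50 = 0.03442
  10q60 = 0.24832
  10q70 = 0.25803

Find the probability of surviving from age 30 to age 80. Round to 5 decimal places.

0.49138

The overall survival probability is (1 − 0.02219) × (1 − 0.06684) × (1 − 0.03442) × (1 − 0.24832) × (1 − 0.25803).
= 0.97781 × 0.93316 × 0.96558 × 0.75168 × 0.74197 = 0.491381.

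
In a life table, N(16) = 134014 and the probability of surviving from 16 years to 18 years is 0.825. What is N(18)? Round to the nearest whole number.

N(18) = N(16) × p = 134014 × 0.825 = 110562.

110562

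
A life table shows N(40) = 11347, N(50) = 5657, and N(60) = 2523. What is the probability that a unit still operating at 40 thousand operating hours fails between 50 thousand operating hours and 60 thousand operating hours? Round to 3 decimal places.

This is the probability of reaching 50 but not 60, conditional on being operational at 40: (N(50) − N(60)) / N(40).
= (5657 − 2523) / 11347 = 3134 / 11347 = 0.276196.

0.276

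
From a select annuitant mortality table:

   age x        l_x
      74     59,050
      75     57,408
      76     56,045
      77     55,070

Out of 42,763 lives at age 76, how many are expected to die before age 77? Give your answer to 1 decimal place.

743.9

The relevant probability is 1 − 55,070/56,045 = 0.017397.
Expected number = 42,763 × 0.017397 = 743.9.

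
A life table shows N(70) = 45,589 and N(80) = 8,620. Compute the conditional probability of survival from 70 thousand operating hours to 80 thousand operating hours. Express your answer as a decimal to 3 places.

The conditional survival probability is N(80)/N(70) = 8,620/45,589 = 0.189081.

0.189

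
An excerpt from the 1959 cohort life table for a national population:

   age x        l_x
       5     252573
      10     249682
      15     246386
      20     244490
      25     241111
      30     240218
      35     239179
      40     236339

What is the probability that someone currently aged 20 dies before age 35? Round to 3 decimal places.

0.022

P(die before 35 | alive at 20) = 1 − l_35/l_20 = 1 − 239179/244490 = (5311)/244490 = 0.021723.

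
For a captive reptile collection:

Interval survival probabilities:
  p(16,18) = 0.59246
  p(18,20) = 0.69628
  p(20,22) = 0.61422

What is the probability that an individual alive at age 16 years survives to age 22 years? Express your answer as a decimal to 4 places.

0.2534

The overall survival probability is 0.59246 × 0.69628 × 0.61422.
= 0.253377.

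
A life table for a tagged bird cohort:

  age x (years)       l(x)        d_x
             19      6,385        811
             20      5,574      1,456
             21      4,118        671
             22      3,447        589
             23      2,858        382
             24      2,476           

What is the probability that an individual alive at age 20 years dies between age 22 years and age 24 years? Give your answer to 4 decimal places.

0.1742

This is the probability of reaching 22 but not 24, conditional on being alive at 20: (l(22) − l(24)) / l(20).
= (3,447 − 2,476) / 5,574 = 971 / 5,574 = 0.174202.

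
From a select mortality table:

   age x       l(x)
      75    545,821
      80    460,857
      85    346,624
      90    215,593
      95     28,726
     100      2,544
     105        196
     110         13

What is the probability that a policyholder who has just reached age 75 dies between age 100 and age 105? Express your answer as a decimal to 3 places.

This is the probability of reaching 100 but not 105, conditional on being alive at 75: (l(100) − l(105)) / l(75).
= (2,544 − 196) / 545,821 = 2,348 / 545,821 = 0.004302.

0.004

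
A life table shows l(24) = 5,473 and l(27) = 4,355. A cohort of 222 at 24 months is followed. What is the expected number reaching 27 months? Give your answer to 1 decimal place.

176.7

The relevant probability is 4,355/5,473 = 0.795724.
Expected number = 222 × 0.795724 = 176.7.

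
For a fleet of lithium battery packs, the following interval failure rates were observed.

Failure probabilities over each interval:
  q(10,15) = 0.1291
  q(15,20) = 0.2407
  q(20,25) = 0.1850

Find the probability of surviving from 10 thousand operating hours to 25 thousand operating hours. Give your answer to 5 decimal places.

The overall survival probability is (1 − 0.1291) × (1 − 0.2407) × (1 − 0.1850).
= 0.8709 × 0.7593 × 0.8150 = 0.538939.

0.53894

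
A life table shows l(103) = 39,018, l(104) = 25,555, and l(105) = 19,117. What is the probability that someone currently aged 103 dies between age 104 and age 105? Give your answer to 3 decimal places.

This is the probability of reaching 104 but not 105, conditional on being alive at 103: (l(104) − l(105)) / l(103).
= (25,555 − 19,117) / 39,018 = 6,438 / 39,018 = 0.165001.

0.165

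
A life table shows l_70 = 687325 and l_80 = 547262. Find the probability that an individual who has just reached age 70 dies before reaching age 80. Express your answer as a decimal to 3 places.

0.204

P(die before 80 | alive at 70) = 1 − l_80/l_70 = 1 − 547262/687325 = (140063)/687325 = 0.203780.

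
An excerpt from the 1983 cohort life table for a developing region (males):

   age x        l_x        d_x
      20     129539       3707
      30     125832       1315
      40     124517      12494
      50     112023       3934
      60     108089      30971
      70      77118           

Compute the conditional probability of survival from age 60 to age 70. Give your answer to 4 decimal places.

The conditional survival probability is l_70/l_60 = 77118/108089 = 0.713468.

0.7135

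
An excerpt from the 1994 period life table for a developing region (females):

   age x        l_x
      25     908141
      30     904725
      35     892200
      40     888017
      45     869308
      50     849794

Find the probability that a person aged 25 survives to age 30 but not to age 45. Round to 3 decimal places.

We want 5|15q25 = (l_30 − l_45)/l_25.
This is the probability of reaching 30 but not 45, conditional on being alive at 25: (l_30 − l_45) / l_25.
= (904725 − 869308) / 908141 = 35417 / 908141 = 0.038999.

0.039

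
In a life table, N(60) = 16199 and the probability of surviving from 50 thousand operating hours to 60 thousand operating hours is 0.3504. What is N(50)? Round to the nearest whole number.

N(50) = N(60) / p = 16199 / 0.3504 = 46230.

46230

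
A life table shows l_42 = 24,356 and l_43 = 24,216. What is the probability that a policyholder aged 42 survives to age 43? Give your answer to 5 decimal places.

We want 1p42 = l_43/l_42.
The conditional survival probability is l_43/l_42 = 24,216/24,356 = 0.994252.

0.99425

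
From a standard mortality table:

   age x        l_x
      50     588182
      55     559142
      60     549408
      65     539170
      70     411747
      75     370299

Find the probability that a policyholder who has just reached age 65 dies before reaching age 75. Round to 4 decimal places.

P(die before 75 | alive at 65) = 1 − l_75/l_65 = 1 − 370299/539170 = (168871)/539170 = 0.313205.

0.3132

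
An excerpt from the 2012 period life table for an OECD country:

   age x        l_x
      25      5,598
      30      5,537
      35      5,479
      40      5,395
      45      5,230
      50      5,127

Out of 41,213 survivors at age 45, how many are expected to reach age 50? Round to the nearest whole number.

The relevant probability is 5,127/5,230 = 0.980306.
Expected number = 41,213 × 0.980306 = 40401.

40401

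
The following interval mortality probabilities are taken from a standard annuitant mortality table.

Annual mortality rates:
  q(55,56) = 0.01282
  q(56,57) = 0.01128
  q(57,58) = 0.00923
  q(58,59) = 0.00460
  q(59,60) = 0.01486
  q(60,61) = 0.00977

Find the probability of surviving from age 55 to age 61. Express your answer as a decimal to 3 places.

Survival from 55 to 61 is the product of surviving each interval: (1 − 0.01282) × (1 − 0.01128) × (1 − 0.00923) × (1 − 0.00460) × (1 − 0.01486) × (1 − 0.00977).
= 0.98718 × 0.98872 × 0.99077 × 0.99540 × 0.98514 × 0.99023 = 0.939019.

0.939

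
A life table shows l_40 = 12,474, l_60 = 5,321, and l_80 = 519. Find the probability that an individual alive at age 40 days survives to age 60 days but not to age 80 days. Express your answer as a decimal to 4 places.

0.3850

This is the probability of reaching 60 but not 80, conditional on being alive at 40: (l_60 − l_80) / l_40.
= (5,321 − 519) / 12,474 = 4,802 / 12,474 = 0.384961.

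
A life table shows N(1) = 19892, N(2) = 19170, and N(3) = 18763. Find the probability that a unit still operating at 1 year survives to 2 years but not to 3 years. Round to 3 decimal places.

0.020

This is the probability of reaching 2 but not 3, conditional on being operational at 1: (N(2) − N(3)) / N(1).
= (19170 − 18763) / 19892 = 407 / 19892 = 0.020460.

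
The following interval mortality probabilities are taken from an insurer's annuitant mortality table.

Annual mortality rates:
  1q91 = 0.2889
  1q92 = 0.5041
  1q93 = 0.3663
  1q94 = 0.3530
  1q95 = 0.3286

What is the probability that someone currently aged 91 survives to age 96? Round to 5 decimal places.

Chaining the interval survival probabilities: (1 − 0.2889) × (1 − 0.5041) × (1 − 0.3663) × (1 − 0.3530) × (1 − 0.3286).
= 0.7111 × 0.4959 × 0.6337 × 0.6470 × 0.6714 = 0.097072.

0.09707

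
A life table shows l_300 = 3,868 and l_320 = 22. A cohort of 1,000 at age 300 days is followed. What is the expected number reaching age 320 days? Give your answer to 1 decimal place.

5.7

The relevant probability is 22/3,868 = 0.005688.
Expected number = 1,000 × 0.005688 = 5.7.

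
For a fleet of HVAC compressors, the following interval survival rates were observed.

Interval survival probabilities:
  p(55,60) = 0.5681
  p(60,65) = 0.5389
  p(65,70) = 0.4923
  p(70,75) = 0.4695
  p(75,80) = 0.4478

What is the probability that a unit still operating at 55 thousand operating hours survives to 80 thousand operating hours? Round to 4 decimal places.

0.0317

The overall survival probability is 0.5681 × 0.5389 × 0.4923 × 0.4695 × 0.4478.
= 0.031687.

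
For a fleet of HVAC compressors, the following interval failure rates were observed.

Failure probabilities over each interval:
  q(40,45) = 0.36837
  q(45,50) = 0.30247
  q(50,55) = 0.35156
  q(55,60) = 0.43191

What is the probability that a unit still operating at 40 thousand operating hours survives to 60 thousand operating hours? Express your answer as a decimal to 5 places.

The overall survival probability is (1 − 0.36837) × (1 − 0.30247) × (1 − 0.35156) × (1 − 0.43191).
= 0.63163 × 0.69753 × 0.64844 × 0.56809 = 0.162298.

0.16230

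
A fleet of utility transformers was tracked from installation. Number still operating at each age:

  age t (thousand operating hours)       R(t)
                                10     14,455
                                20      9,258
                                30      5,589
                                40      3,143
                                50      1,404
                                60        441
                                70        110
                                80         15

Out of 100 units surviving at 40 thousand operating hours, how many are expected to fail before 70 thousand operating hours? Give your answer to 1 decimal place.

96.5

The relevant probability is 1 − 110/3,143 = 0.965002.
Expected number = 100 × 0.965002 = 96.5.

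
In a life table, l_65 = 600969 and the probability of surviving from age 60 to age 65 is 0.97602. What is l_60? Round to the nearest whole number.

l_60 = l_65 / p = 600969 / 0.97602 = 615734.

615734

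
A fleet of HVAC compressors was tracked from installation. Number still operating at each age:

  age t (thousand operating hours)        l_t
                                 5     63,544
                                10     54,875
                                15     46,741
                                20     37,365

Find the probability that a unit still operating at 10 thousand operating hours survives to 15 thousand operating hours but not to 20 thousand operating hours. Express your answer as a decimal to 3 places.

0.171

This is the probability of reaching 15 but not 20, conditional on being operational at 10: (l_15 − l_20) / l_10.
= (46,741 − 37,365) / 54,875 = 9,376 / 54,875 = 0.170861.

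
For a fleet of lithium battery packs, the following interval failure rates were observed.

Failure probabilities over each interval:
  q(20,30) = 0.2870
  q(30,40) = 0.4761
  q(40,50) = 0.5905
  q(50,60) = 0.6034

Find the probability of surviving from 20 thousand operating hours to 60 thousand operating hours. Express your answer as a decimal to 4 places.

0.0607

Chaining the interval survival probabilities: (1 − 0.2870) × (1 − 0.4761) × (1 − 0.5905) × (1 − 0.6034).
= 0.7130 × 0.5239 × 0.4095 × 0.3966 = 0.060666.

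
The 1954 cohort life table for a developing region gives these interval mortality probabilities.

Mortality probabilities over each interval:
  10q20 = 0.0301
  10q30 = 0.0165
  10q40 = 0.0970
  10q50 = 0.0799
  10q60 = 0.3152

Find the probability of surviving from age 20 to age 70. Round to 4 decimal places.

0.5427

The overall survival probability is (1 − 0.0301) × (1 − 0.0165) × (1 − 0.0970) × (1 − 0.0799) × (1 − 0.3152).
= 0.9699 × 0.9835 × 0.9030 × 0.9201 × 0.6848 = 0.542735.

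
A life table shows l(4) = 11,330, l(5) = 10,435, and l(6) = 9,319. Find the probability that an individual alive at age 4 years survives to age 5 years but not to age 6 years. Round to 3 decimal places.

This is the probability of reaching 5 but not 6, conditional on being alive at 4: (l(5) − l(6)) / l(4).
= (10,435 − 9,319) / 11,330 = 1,116 / 11,330 = 0.098500.

0.098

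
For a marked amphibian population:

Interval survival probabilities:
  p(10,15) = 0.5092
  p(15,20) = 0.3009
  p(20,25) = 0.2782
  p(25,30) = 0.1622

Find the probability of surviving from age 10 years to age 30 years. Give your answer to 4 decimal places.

Chaining the interval survival probabilities: 0.5092 × 0.3009 × 0.2782 × 0.1622.
= 0.006914.

0.0069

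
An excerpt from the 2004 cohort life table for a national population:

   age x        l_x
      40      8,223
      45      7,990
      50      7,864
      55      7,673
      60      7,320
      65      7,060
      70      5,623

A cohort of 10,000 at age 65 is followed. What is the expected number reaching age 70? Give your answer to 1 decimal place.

The relevant probability is 5,623/7,060 = 0.796459.
Expected number = 10,000 × 0.796459 = 7964.6.

7964.6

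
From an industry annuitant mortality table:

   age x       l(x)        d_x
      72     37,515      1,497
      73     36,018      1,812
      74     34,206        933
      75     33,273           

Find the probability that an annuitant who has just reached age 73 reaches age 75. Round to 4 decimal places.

0.9238

The conditional survival probability is l(75)/l(73) = 33,273/36,018 = 0.923788.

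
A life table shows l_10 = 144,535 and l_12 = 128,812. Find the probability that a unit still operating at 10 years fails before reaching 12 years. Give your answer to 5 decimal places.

P(fail before 12 | operational at 10) = 1 − l_12/l_10 = 1 − 128,812/144,535 = (15,723)/144,535 = 0.108783.

0.10878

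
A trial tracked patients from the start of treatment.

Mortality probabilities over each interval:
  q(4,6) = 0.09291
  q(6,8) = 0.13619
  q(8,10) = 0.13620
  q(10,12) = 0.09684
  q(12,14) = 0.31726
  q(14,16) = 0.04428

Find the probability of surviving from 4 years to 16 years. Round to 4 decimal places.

Survival from 4 to 16 is the product of surviving each interval: (1 − 0.09291) × (1 − 0.13619) × (1 − 0.13620) × (1 − 0.09684) × (1 − 0.31726) × (1 − 0.04428).
= 0.90709 × 0.86381 × 0.86380 × 0.90316 × 0.68274 × 0.95572 = 0.398871.

0.3989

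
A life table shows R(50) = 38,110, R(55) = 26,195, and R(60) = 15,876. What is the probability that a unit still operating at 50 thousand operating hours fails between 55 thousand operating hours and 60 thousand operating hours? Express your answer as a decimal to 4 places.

This is the probability of reaching 55 but not 60, conditional on being operational at 50: (R(55) − R(60)) / R(50).
= (26,195 − 15,876) / 38,110 = 10,319 / 38,110 = 0.270769.

0.2708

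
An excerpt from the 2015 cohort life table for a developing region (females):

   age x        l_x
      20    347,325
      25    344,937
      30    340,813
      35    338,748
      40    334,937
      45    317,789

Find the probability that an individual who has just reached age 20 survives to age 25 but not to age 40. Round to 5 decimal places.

0.02879

We want 5|15q20 = (l_25 − l_40)/l_20.
This is the probability of reaching 25 but not 40, conditional on being alive at 20: (l_25 − l_40) / l_20.
= (344,937 − 334,937) / 347,325 = 10,000 / 347,325 = 0.028791.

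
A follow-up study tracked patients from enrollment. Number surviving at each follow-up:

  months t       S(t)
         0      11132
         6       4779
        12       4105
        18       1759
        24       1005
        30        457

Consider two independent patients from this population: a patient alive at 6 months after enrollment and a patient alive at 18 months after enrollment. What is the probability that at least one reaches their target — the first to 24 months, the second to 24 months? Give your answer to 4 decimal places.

0.6615

p₁ = S(24)/S(6) = 1005/4779 = 0.210295; p₂ = S(24)/S(18) = 1005/1759 = 0.571347.
P(at least one) = 1 − (1−p₁)(1−p₂) = 1 − 0.789705 × 0.428653 = 0.661491.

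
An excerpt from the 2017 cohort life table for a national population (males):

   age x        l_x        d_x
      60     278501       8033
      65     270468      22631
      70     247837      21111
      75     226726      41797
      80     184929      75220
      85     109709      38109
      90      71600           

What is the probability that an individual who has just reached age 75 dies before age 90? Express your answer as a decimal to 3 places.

0.684

P(die before 90 | alive at 75) = 1 − l_90/l_75 = 1 − 71600/226726 = (155126)/226726 = 0.684200.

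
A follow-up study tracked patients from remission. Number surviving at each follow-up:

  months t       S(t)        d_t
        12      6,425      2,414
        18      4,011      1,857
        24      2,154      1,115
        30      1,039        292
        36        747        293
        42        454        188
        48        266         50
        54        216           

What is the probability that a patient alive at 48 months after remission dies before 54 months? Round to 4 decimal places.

0.1880

P(die before 54 | alive at 48) = 1 − S(54)/S(48) = 1 − 216/266 = (50)/266 = 0.187970.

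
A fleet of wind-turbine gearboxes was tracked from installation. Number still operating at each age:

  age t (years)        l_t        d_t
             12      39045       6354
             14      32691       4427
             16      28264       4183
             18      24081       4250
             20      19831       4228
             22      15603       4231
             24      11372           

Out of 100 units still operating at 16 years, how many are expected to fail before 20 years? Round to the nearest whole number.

The relevant probability is 1 − 19831/28264 = 0.298365.
Expected number = 100 × 0.298365 = 30.

30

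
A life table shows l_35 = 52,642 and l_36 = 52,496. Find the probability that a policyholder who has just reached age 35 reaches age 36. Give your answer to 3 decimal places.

We want 1p35 = l_36/l_35.
The conditional survival probability is l_36/l_35 = 52,496/52,642 = 0.997227.

0.997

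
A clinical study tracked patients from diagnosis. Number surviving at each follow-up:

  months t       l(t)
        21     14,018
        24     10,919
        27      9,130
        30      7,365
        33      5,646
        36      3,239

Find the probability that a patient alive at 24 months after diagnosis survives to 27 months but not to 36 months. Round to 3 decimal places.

0.540

This is the probability of reaching 27 but not 36, conditional on being alive at 24: (l(27) − l(36)) / l(24).
= (9,130 − 3,239) / 10,919 = 5,891 / 10,919 = 0.539518.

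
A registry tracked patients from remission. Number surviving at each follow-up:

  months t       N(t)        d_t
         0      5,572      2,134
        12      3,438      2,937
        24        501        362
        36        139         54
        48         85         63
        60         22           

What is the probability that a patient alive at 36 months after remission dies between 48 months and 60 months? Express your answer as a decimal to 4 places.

0.4532

This is the probability of reaching 48 but not 60, conditional on being alive at 36: (N(48) − N(60)) / N(36).
= (85 − 22) / 139 = 63 / 139 = 0.453237.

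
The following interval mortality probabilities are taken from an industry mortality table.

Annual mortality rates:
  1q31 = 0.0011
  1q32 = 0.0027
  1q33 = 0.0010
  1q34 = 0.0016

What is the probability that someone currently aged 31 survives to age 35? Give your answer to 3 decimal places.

The overall survival probability is (1 − 0.0011) × (1 − 0.0027) × (1 − 0.0010) × (1 − 0.0016).
= 0.9989 × 0.9973 × 0.9990 × 0.9984 = 0.993614.

0.994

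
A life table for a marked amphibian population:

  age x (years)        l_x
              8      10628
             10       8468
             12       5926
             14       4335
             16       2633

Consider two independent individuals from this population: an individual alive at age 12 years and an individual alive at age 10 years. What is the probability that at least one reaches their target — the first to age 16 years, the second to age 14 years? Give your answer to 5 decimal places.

p₁ = l_16/l_12 = 2633/5926 = 0.444313; p₂ = l_14/l_10 = 4335/8468 = 0.511927.
P(at least one) = 1 − (1−p₁)(1−p₂) = 1 − 0.555687 × 0.488073 = 0.728784.

0.72878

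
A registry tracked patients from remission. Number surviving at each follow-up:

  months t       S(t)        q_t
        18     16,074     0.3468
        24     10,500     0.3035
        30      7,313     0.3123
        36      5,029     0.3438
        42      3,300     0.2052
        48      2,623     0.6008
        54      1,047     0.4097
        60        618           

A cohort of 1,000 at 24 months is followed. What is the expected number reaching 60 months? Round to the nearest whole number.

The relevant probability is 618/10,500 = 0.058857.
Expected number = 1,000 × 0.058857 = 59.

59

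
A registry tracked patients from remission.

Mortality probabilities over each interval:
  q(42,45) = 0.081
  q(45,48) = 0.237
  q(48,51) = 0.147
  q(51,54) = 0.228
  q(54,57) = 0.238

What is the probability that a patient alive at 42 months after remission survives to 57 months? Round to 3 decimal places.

0.352

P(survive 42→57) = (1 − 0.081) × (1 − 0.237) × (1 − 0.147) × (1 − 0.228) × (1 − 0.238).
= 0.919 × 0.763 × 0.853 × 0.772 × 0.762 = 0.351853.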